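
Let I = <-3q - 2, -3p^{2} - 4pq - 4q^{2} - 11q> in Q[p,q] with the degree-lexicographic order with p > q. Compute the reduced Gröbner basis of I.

G = {p^{2} - \tfrac{8}{9}p - \tfrac{50}{27}, q + \tfrac{2}{3}}

The reduced Gröbner basis is the canonical form of the ideal for this ordering.

f_1 = -3q - 2, LT = q.
f_2 = -3p^{2} - 4pq - 4q^{2} - 11q, LT = p^{2}.

The S-polynomials (S(f_1,f_2)) all reduce to 0 modulo the current basis, so we have a Gröbner basis.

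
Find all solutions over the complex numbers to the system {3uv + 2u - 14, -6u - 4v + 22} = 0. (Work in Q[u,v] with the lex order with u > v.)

Compute a lex Gröbner basis by Buchberger's algorithm.
f_1 = 3uv + 2u - 14, LT = uv.
f_2 = -6u - 4v + 22, LT = u.

S(f_1,f_2): lcm = uv. S = 2/3u - 2/3v^2 + 11/3v - 14/3.
  leading term u: subtract (-1/9)·f_2 from 2/3u - 2/3v^2 + 11/3v - 14/3 → -2/3v^2 + 29/9v - 20/9
  leading term v^2: no divisor's leading term divides it; move -2/3v^2 to the remainder.
  leading term v: no divisor's leading term divides it; move 29/9v to the remainder.
  leading term 1: no divisor's leading term divides it; move -20/9 to the remainder.
  remainder -2/3v^2 + 29/9v - 20/9 ≠ 0; add h_3 = -2/3v^2 + 29/9v - 20/9 to the basis.

The other S-polynomials (S(f_1,h_3), S(f_2,h_3)) all reduce to 0 modulo the current basis, so we have a Gröbner basis.
Inter-reduce: drop elements whose leading term is divisible by another's, tail-reduce, and make monic.
Reduced Gröbner basis: {u + 2/3v - 11/3, v^2 - 29/6v + 10/3}.

From the last basis element, v^2 - 29/6v + 10/3 = 0, so v takes values in {5/6, 4}. Each choice, substituted upward through the basis, yields the corresponding point(s) of the solution set.
  v = 5/6: the earlier basis element becomes u - 28/9 = 0, giving u = 28/9 — point (28/9, 5/6).
  v = 4: the earlier basis element becomes u - 1 = 0, giving u = 1 — point (1, 4).
Substituting each solution back into the original system confirms all equations vanish.

{(28/9, 5/6), (1, 4)}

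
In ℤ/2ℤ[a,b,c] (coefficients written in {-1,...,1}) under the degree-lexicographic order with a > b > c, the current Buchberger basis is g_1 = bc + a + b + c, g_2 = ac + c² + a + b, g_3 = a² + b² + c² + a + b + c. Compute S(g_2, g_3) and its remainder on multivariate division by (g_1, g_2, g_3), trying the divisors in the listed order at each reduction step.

S(g_2, g_3) = ac² + b²c + c³ + a² + ab + ac + bc + c²; remainder on division = 0.

lcm(LM(g_2), LM(g_3)) = a²c.
S = (lcm/LT(g_2))·g_2 − (lcm/LT(g_3))·g_3 = ac² + b²c + c³ + a² + ab + ac + bc + c².
Reduce S modulo (g_1, g_2, g_3) in that order:
  leading term ac²: subtract (c)·g_2 from ac² + b²c + c³ + a² + ab + ac + bc + c² → b²c + a² + ab + c²
  leading term b²c: subtract (b)·g_1 from b²c + a² + ab + c² → a² + b² + bc + c²
  leading term a²: subtract (1)·g_3 from a² + b² + bc + c² → bc + a + b + c
  leading term bc: subtract (1)·g_1 from bc + a + b + c → 0
The remainder is 0, so this S-polynomial contributes no new basis element.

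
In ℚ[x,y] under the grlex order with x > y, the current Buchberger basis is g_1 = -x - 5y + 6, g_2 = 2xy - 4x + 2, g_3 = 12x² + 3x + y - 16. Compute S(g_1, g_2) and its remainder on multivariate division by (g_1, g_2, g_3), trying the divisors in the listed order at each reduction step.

S(g_1, g_2) = 5y² + 2x - 6y - 1; remainder on division = 5y² - 16y + 11.

lcm(LM(g_1), LM(g_2)) = xy.
S = (lcm/LT(g_1))·g_1 − (lcm/LT(g_2))·g_2 = 5y² + 2x - 6y - 1.
Reduce S modulo (g_1, g_2, g_3) in that order:
  leading term y²: no divisor's leading term divides it; move 5y² to the remainder.
  leading term x: subtract (-2)·g_1 from 2x - 6y - 1 → -16y + 11
  leading term y: no divisor's leading term divides it; move -16y to the remainder.
  leading term 1: no divisor's leading term divides it; move 11 to the remainder.
The remainder 5y² - 16y + 11 is nonzero, so it would be added as the next basis element.
This is the inner loop of Buchberger's algorithm — each nonzero remainder becomes a new basis element.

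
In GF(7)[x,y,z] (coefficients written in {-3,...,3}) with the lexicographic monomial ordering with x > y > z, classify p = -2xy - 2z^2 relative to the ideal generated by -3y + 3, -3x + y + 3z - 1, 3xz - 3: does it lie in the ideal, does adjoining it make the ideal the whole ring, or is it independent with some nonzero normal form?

First compute the reduced Gröbner basis of I by Buchberger's algorithm.
f_1 = -3y + 3, LT = y.
f_2 = -3x + y + 3z - 1, LT = x.
f_3 = 3xz - 3, LT = xz.

S(f_2,f_3): lcm = xz. S = 2yz - z^2 - 2z + 1.
  leading term yz: subtract (-3z)·f_1 from 2yz - z^2 - 2z + 1 → -z^2 + 1
  leading term z^2: no divisor's leading term divides it; move -z^2 to the remainder.
  leading term 1: no divisor's leading term divides it; move 1 to the remainder.
  remainder -z^2 + 1 ≠ 0; add h_4 = -z^2 + 1 to the basis.

The other S-polynomials (S(f_1,f_2), S(f_1,f_3), S(f_1,h_4), S(f_2,h_4), S(f_3,h_4)) all reduce to 0 modulo the current basis, so we have a Gröbner basis.
Inter-reduce: drop elements whose leading term is divisible by another's, tail-reduce, and make monic.
Reduced Gröbner basis: {x - z, y - 1, z^2 - 1}.
Label its elements g_1 = x - z, g_2 = y - 1, g_3 = z^2 - 1.

Reduce p = -2xy - 2z^2 modulo G:
  leading term xy: subtract (-2y)·g_1 from -2xy - 2z^2 → -2yz - 2z^2
  leading term yz: subtract (-2z)·g_2 from -2yz - 2z^2 → -2z^2 - 2z
  leading term z^2: subtract (-2)·g_3 from -2z^2 - 2z → -2z - 2
  leading term z: no divisor's leading term divides it; move -2z to the remainder.
  leading term 1: no divisor's leading term divides it; move -2 to the remainder.
  normal form = -2z - 2.
The normal form is nonzero, so p ∉ I. Since p minus its normal form lies in I, I + (p) = I + (r) where r = -2z - 2; decide whether this ideal is the whole ring.
Run Buchberger on G together with r (pairs among the g_i already reduce to 0 since G is a Gröbner basis):
g_1 = x - z, LT = x.
g_2 = y - 1, LT = y.
g_3 = z^2 - 1, LT = z^2.
r = -2z - 2, LT = z.

The S-polynomials (S(g_1,g_2), S(g_1,g_3), S(g_1,r), S(g_2,g_3), S(g_2,r), S(g_3,r)) all reduce to 0 modulo the current basis, so we have a Gröbner basis.
Inter-reduce: drop elements whose leading term is divisible by another's, tail-reduce, and make monic.
Reduced Gröbner basis: {x + 1, y - 1, z + 1}.
The reduced Gröbner basis of I + (p) is {x + 1, y - 1, z + 1} ≠ {1}, a proper ideal, so the enlarged system stays consistent: p is independent of I, with normal form -2z - 2.

-2xy - 2z^2 is independent of I; its normal form modulo I is -2z - 2.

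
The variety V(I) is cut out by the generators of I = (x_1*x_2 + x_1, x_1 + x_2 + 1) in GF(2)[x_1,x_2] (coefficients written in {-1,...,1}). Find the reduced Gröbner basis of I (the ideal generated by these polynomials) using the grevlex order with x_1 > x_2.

G = {x_2**2 + 1, x_1 + x_2 + 1}

f_1 = x_1*x_2 + x_1, LT = x_1*x_2.
f_2 = x_1 + x_2 + 1, LT = x_1.

S(f_1,f_2): lcm = x_1*x_2. S = x_2**2 + x_1 + x_2.
  leading term x_2**2: no divisor's leading term divides it; move x_2**2 to the remainder.
  leading term x_1: subtract (1)·f_2 from x_1 + x_2 → 1
  leading term 1: no divisor's leading term divides it; move 1 to the remainder.
  remainder x_2**2 + 1 ≠ 0; add g_3 = x_2**2 + 1 to the basis.

The other S-polynomials (S(f_1,g_3), S(f_2,g_3)) all reduce to 0 modulo the current basis, so we have a Gröbner basis.
Inter-reduce: drop elements whose leading term is divisible by another's, tail-reduce, and make monic.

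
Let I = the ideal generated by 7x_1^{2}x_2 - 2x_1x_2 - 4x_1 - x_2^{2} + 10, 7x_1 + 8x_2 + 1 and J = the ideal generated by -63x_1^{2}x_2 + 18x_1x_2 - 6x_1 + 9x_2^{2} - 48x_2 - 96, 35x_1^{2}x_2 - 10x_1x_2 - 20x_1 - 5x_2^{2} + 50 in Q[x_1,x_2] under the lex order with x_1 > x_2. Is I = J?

Two ideals are equal iff their reduced Gröbner bases coincide (the reduced basis is unique for a fixed ordering).
Buchberger on the first generating set:
f_1 = 7x_1^{2}x_2 - 2x_1x_2 - 4x_1 - x_2^{2} + 10, LT = x_1^{2}x_2.
f_2 = 7x_1 + 8x_2 + 1, LT = x_1.

S(f_1,f_2): lcm = x_1^{2}x_2. S = -\tfrac{8}{7}x_1x_2^{2} - \tfrac{3}{7}x_1x_2 - \tfrac{4}{7}x_1 - \tfrac{1}{7}x_2^{2} + \tfrac{10}{7}.
  reduce S modulo (f_1, f_2):
  remainder \tfrac{64}{49}x_2^{3} + \tfrac{25}{49}x_2^{2} + \tfrac{5}{7}x_2 + \tfrac{74}{49} ≠ 0; add g_3 = \tfrac{64}{49}x_2^{3} + \tfrac{25}{49}x_2^{2} + \tfrac{5}{7}x_2 + \tfrac{74}{49} to the basis.

The other S-polynomials (S(f_1,g_3), S(f_2,g_3)) all reduce to 0 modulo the current basis, so we have a Gröbner basis.
Inter-reduce: drop elements whose leading term is divisible by another's, tail-reduce, and make monic.
Reduced Gröbner basis: {x_1 + \tfrac{8}{7}x_2 + \tfrac{1}{7}, x_2^{3} + \tfrac{25}{64}x_2^{2} + \tfrac{35}{64}x_2 + \tfrac{37}{32}}.

Buchberger on the second generating set:
h_1 = -63x_1^{2}x_2 + 18x_1x_2 - 6x_1 + 9x_2^{2} - 48x_2 - 96, LT = x_1^{2}x_2.
h_2 = 35x_1^{2}x_2 - 10x_1x_2 - 20x_1 - 5x_2^{2} + 50, LT = x_1^{2}x_2.

S(h_1,h_2): lcm = x_1^{2}x_2. S = \tfrac{2}{3}x_1 + \tfrac{16}{21}x_2 + \tfrac{2}{21}.
  reduce S modulo (h_1, h_2):
  remainder \tfrac{2}{3}x_1 + \tfrac{16}{21}x_2 + \tfrac{2}{21} ≠ 0; add k_3 = \tfrac{2}{3}x_1 + \tfrac{16}{21}x_2 + \tfrac{2}{21} to the basis.

S(h_1,k_3): lcm = x_1^{2}x_2. S = -\tfrac{8}{7}x_1x_2^{2} - \tfrac{3}{7}x_1x_2 + \tfrac{2}{21}x_1 - \tfrac{1}{7}x_2^{2} + \tfrac{16}{21}x_2 + \tfrac{32}{21}.
  reduce S modulo (h_1, h_2, k_3):
  remainder \tfrac{64}{49}x_2^{3} + \tfrac{25}{49}x_2^{2} + \tfrac{5}{7}x_2 + \tfrac{74}{49} ≠ 0; add k_4 = \tfrac{64}{49}x_2^{3} + \tfrac{25}{49}x_2^{2} + \tfrac{5}{7}x_2 + \tfrac{74}{49} to the basis.

The other S-polynomials (S(h_2,k_3), S(h_1,k_4), S(h_2,k_4), S(k_3,k_4)) all reduce to 0 modulo the current basis, so we have a Gröbner basis.
Inter-reduce: drop elements whose leading term is divisible by another's, tail-reduce, and make monic.
Reduced Gröbner basis: {x_1 + \tfrac{8}{7}x_2 + \tfrac{1}{7}, x_2^{3} + \tfrac{25}{64}x_2^{2} + \tfrac{35}{64}x_2 + \tfrac{37}{32}}.

These coincide, so the ideals are equal.
The same test decides containment: I ⊆ J iff every generator of I reduces to 0 modulo a Gröbner basis of J.

Yes, the ideals are equal.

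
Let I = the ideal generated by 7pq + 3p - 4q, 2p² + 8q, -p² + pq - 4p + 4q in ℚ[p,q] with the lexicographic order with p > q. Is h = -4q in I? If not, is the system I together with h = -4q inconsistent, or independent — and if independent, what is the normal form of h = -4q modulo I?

-4q lies in I (it reduces to 0).

First compute the reduced Gröbner basis of I by Buchberger's algorithm.
f_1 = 7pq + 3p - 4q, LT = pq.
f_2 = 2p² + 8q, LT = p².
f_3 = -p² + pq - 4p + 4q, LT = p².

S(f_1,f_2): lcm = p²q. S = 3/7p² - 4/7pq - 4q².
  leading term p²: subtract (3/14)·f_2 from 3/7p² - 4/7pq - 4q² → -4/7pq - 4q² - 12/7q
  leading term pq: subtract (-4/49)·f_1 from -4/7pq - 4q² - 12/7q → 12/49p - 4q² - 100/49q
  leading term p: no divisor's leading term divides it; move 12/49p to the remainder.
  leading term q²: no divisor's leading term divides it; move -4q² to the remainder.
  leading term q: no divisor's leading term divides it; move -100/49q to the remainder.
  remainder 12/49p - 4q² - 100/49q ≠ 0; add k_4 = 12/49p - 4q² - 100/49q to the basis.

S(f_1,f_3): lcm = p²q. S = 3/7p² + pq² - 32/7pq + 4q².
  leading term p²: subtract (3/14)·f_2 from 3/7p² + pq² - 32/7pq + 4q² → pq² - 32/7pq + 4q² - 12/7q
  leading term pq²: subtract (1/7q)·f_1 from pq² - 32/7pq + 4q² - 12/7q → -5pq + 32/7q² - 12/7q
  leading term pq: subtract (-5/7)·f_1 from -5pq + 32/7q² - 12/7q → 15/7p + 32/7q² - 32/7q
  leading term p: subtract (35/4)·k_4 from 15/7p + 32/7q² - 32/7q → 277/7q² + 93/7q
  leading term q²: no divisor's leading term divides it; move 277/7q² to the remainder.
  leading term q: no divisor's leading term divides it; move 93/7q to the remainder.
  remainder 277/7q² + 93/7q ≠ 0; add k_5 = 277/7q² + 93/7q to the basis.

S(f_2,f_3): lcm = p². S = pq - 4p + 8q.
  leading term pq: subtract (1/7)·f_1 from pq - 4p + 8q → -31/7p + 60/7q
  leading term p: subtract (-217/12)·k_4 from -31/7p + 60/7q → -217/3q² - 85/3q
  leading term q²: subtract (-1519/831)·k_5 from -217/3q² - 85/3q → -3364/831q
  leading term q: no divisor's leading term divides it; move -3364/831q to the remainder.
  remainder -3364/831q ≠ 0; add k_6 = -3364/831q to the basis.

S(f_1,k_4): lcm = pq. S = 3/7p + 49/3q³ + 25/3q² - 4/7q.
  leading term p: subtract (7/4)·k_4 from 3/7p + 49/3q³ + 25/3q² - 4/7q → 49/3q³ + 46/3q² + 3q
  leading term q³: subtract (343/831q)·k_5 from 49/3q³ + 46/3q² + 3q → 8185/831q² + 3q
  leading term q²: subtract (57295/230187)·k_5 from 8185/831q² + 3q → -23548/76729q
  leading term q: subtract (21/277)·k_6 from -23548/76729q → 0
  remainder 0.

S(f_2,k_4): lcm = p². S = 49/3pq² + 25/3pq + 4q.
  leading term pq²: subtract (7/3q)·f_1 from 49/3pq² + 25/3pq + 4q → 4/3pq + 28/3q² + 4q
  leading term pq: subtract (4/21)·f_1 from 4/3pq + 28/3q² + 4q → -4/7p + 28/3q² + 100/21q
  leading term p: subtract (-7/3)·k_4 from -4/7p + 28/3q² + 100/21q → 0
  remainder 0.

S(f_3,k_4): lcm = p². S = 49/3pq² + 22/3pq + 4p - 4q.
  leading term pq²: subtract (7/3q)·f_1 from 49/3pq² + 22/3pq + 4p - 4q → ⅓pq + 4p + 28/3q² - 4q
  leading term pq: subtract (1/21)·f_1 from ⅓pq + 4p + 28/3q² - 4q → 27/7p + 28/3q² - 80/21q
  leading term p: subtract (63/4)·k_4 from 27/7p + 28/3q² - 80/21q → 217/3q² + 85/3q
  leading term q²: subtract (1519/831)·k_5 from 217/3q² + 85/3q → 3364/831q
  leading term q: subtract (-1)·k_6 from 3364/831q → 0
  remainder 0.

S(f_1,k_5): lcm = pq². S = 180/1939pq - 4/7q².
  leading term pq: subtract (180/13573)·f_1 from 180/1939pq - 4/7q² → -540/13573p - 4/7q² + 720/13573q
  leading term p: subtract (-45/277)·k_4 from -540/13573p - 4/7q² + 720/13573q → -2368/1939q² - 540/1939q
  leading term q²: subtract (-2368/76729)·k_5 from -2368/1939q² - 540/1939q → 10092/76729q
  leading term q: subtract (-9/277)·k_6 from 10092/76729q → 0
  remainder 0.

S(f_2,k_5): leading monomials are coprime, so the S-polynomial reduces to 0 (Buchberger's first criterion).
S(f_3,k_5): leading monomials are coprime, so the S-polynomial reduces to 0 (Buchberger's first criterion).
S(k_4,k_5): leading monomials are coprime, so the S-polynomial reduces to 0 (Buchberger's first criterion).
S(f_1,k_6): lcm = pq. S = 3/7p - 4/7q.
  leading term p: subtract (7/4)·k_4 from 3/7p - 4/7q → 7q² + 3q
  leading term q²: subtract (49/277)·k_5 from 7q² + 3q → 180/277q
  leading term q: subtract (-135/841)·k_6 from 180/277q → 0
  remainder 0.

S(f_2,k_6): leading monomials are coprime, so the S-polynomial reduces to 0 (Buchberger's first criterion).
S(f_3,k_6): leading monomials are coprime, so the S-polynomial reduces to 0 (Buchberger's first criterion).
S(k_4,k_6): leading monomials are coprime, so the S-polynomial reduces to 0 (Buchberger's first criterion).
S(k_5,k_6): lcm = q². S = 93/277q.
  leading term q: subtract (-279/3364)·k_6 from 93/277q → 0
  remainder 0.

Every S-polynomial of the final basis reduces to 0, so we have a Gröbner basis.
Inter-reduce: drop elements whose leading term is divisible by another's, tail-reduce, and make monic.
Reduced Gröbner basis: {p, q}.
Label its elements g_1 = p, g_2 = q.

Reduce h = -4q modulo G:
  leading term q: subtract (-4)·g_2 from -4q → 0
  normal form = 0.
Since the normal form is 0, h ∈ I.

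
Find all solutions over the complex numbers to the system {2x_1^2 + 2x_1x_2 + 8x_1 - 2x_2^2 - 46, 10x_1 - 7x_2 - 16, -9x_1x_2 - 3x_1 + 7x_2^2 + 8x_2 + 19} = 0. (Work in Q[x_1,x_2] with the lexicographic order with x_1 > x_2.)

Compute a lex Gröbner basis by Buchberger's algorithm.
f_1 = 2x_1^2 + 2x_1x_2 + 8x_1 - 2x_2^2 - 46, LT = x_1^2.
f_2 = 10x_1 - 7x_2 - 16, LT = x_1.
f_3 = -9x_1x_2 - 3x_1 + 7x_2^2 + 8x_2 + 19, LT = x_1x_2.

S(f_1,f_2): lcm = x_1^2. S = 17/10x_1x_2 + 28/5x_1 - x_2^2 - 23.
  reduce S modulo (f_1, f_2, f_3):
  remainder 19/100x_2^2 + 166/25x_2 - 351/25 ≠ 0; add h_4 = 19/100x_2^2 + 166/25x_2 - 351/25 to the basis.

S(f_1,f_3): lcm = x_1^2x_2. S = -1/3x_1^2 + 16/9x_1x_2^2 + 44/9x_1x_2 + 19/9x_1 - x_2^3 - 23x_2.
  reduce S modulo (f_1, f_2, f_3, h_4):
  remainder 2887243/32490x_2 - 2887243/16245 ≠ 0; add h_5 = 2887243/32490x_2 - 2887243/16245 to the basis.

The other S-polynomials (S(f_2,f_3), S(f_1,h_4), S(f_2,h_4), S(f_3,h_4), S(f_1,h_5), S(f_2,h_5), S(f_3,h_5), S(h_4,h_5)) all reduce to 0 modulo the current basis, so we have a Gröbner basis.
Inter-reduce: drop elements whose leading term is divisible by another's, tail-reduce, and make monic.
Reduced Gröbner basis: {x_1 - 3, x_2 - 2}.

Since the basis is lex-ordered, x_2 - 2 is univariate in x_2. Its roots are {2}. Back-substituting each root into the other basis elements fixes the other coordinates.
  x_2 = 2: the earlier basis element becomes x_1 - 3 = 0, giving x_1 = 3 — point (3, 2).

{(3, 2)}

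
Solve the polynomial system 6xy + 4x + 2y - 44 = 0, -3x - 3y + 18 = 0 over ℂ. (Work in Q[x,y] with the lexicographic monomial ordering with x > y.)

{(16/3, 2/3), (1, 5)}

Compute a lex Gröbner basis by Buchberger's algorithm.
f_1 = 6xy + 4x + 2y - 44, LT = xy.
f_2 = -3x - 3y + 18, LT = x.

S(f_1,f_2): lcm = xy. S = \tfrac{2}{3}x - y^{2} + \tfrac{19}{3}y - \tfrac{22}{3}.
  leading term x: subtract (-\tfrac{2}{9})·f_2 from \tfrac{2}{3}x - y^{2} + \tfrac{19}{3}y - \tfrac{22}{3} → -y^{2} + \tfrac{17}{3}y - \tfrac{10}{3}
  leading term y^{2}: no divisor's leading term divides it; move -y^{2} to the remainder.
  leading term y: no divisor's leading term divides it; move \tfrac{17}{3}y to the remainder.
  leading term 1: no divisor's leading term divides it; move -\tfrac{10}{3} to the remainder.
  remainder -y^{2} + \tfrac{17}{3}y - \tfrac{10}{3} ≠ 0; add h_3 = -y^{2} + \tfrac{17}{3}y - \tfrac{10}{3} to the basis.

The other S-polynomials (S(f_1,h_3), S(f_2,h_3)) all reduce to 0 modulo the current basis, so we have a Gröbner basis.
Inter-reduce: drop elements whose leading term is divisible by another's, tail-reduce, and make monic.
Reduced Gröbner basis: {x + y - 6, y^{2} - \tfrac{17}{3}y + \tfrac{10}{3}}.

From the last basis element, y^{2} - \tfrac{17}{3}y + \tfrac{10}{3} = 0, so y takes values in {2/3, 5}. Each choice, substituted upward through the basis, yields the corresponding point(s) of the solution set.
  y = 2/3: the earlier basis element becomes x - \tfrac{16}{3} = 0, giving x = 16/3 — point (16/3, 2/3).
  y = 5: the earlier basis element becomes x - 1 = 0, giving x = 1 — point (1, 5).
Each listed point satisfies every original equation (direct substitution).
Zero-dimensionality of the ideal guarantees finitely many solutions over ℂ.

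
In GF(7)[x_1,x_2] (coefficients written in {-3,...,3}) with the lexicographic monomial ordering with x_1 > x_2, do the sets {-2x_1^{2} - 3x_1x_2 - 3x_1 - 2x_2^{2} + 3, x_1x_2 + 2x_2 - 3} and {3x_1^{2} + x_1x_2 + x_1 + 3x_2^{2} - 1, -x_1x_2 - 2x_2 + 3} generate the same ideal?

Two ideals are equal iff their reduced Gröbner bases coincide (the reduced basis is unique for a fixed ordering).
Buchberger on the first generating set:
f_1 = -2x_1^{2} - 3x_1x_2 - 3x_1 - 2x_2^{2} + 3, LT = x_1^{2}.
f_2 = x_1x_2 + 2x_2 - 3, LT = x_1x_2.

S(f_1,f_2): lcm = x_1^{2}x_2. S = -2x_1x_2^{2} + 3x_1x_2 + 3x_1 + x_2^{3} + 2x_2.
  leading term x_1x_2^{2}: subtract (-2x_2)·f_2 from -2x_1x_2^{2} + 3x_1x_2 + 3x_1 + x_2^{3} + 2x_2 → 3x_1x_2 + 3x_1 + x_2^{3} - 3x_2^{2} + 3x_2
  leading term x_1x_2: subtract (3)·f_2 from 3x_1x_2 + 3x_1 + x_2^{3} - 3x_2^{2} + 3x_2 → 3x_1 + x_2^{3} - 3x_2^{2} - 3x_2 + 2
  leading term x_1: no divisor's leading term divides it; move 3x_1 to the remainder.
  leading term x_2^{3}: no divisor's leading term divides it; move x_2^{3} to the remainder.
  leading term x_2^{2}: no divisor's leading term divides it; move -3x_2^{2} to the remainder.
  leading term x_2: no divisor's leading term divides it; move -3x_2 to the remainder.
  leading term 1: no divisor's leading term divides it; move 2 to the remainder.
  remainder 3x_1 + x_2^{3} - 3x_2^{2} - 3x_2 + 2 ≠ 0; add g_3 = 3x_1 + x_2^{3} - 3x_2^{2} - 3x_2 + 2 to the basis.

S(f_2,g_3): lcm = x_1x_2. S = 2x_2^{4} + x_2^{3} + x_2^{2} - x_2 - 3.
  leading term x_2^{4}: no divisor's leading term divides it; move 2x_2^{4} to the remainder.
  leading term x_2^{3}: no divisor's leading term divides it; move x_2^{3} to the remainder.
  leading term x_2^{2}: no divisor's leading term divides it; move x_2^{2} to the remainder.
  leading term x_2: no divisor's leading term divides it; move -x_2 to the remainder.
  leading term 1: no divisor's leading term divides it; move -3 to the remainder.
  remainder 2x_2^{4} + x_2^{3} + x_2^{2} - x_2 - 3 ≠ 0; add g_4 = 2x_2^{4} + x_2^{3} + x_2^{2} - x_2 - 3 to the basis.

The other S-polynomials (S(f_1,g_3), S(f_1,g_4), S(f_2,g_4), S(g_3,g_4)) all reduce to 0 modulo the current basis, so we have a Gröbner basis.
Inter-reduce: drop elements whose leading term is divisible by another's, tail-reduce, and make monic.
Reduced Gröbner basis: {x_1 - 2x_2^{3} - x_2^{2} - x_2 + 3, x_2^{4} - 3x_2^{3} - 3x_2^{2} + 3x_2 + 2}.

Buchberger on the second generating set:
h_1 = 3x_1^{2} + x_1x_2 + x_1 + 3x_2^{2} - 1, LT = x_1^{2}.
h_2 = -x_1x_2 - 2x_2 + 3, LT = x_1x_2.

S(h_1,h_2): lcm = x_1^{2}x_2. S = -2x_1x_2^{2} + 3x_1x_2 + 3x_1 + x_2^{3} + 2x_2.
  leading term x_1x_2^{2}: subtract (2x_2)·h_2 from -2x_1x_2^{2} + 3x_1x_2 + 3x_1 + x_2^{3} + 2x_2 → 3x_1x_2 + 3x_1 + x_2^{3} - 3x_2^{2} + 3x_2
  leading term x_1x_2: subtract (-3)·h_2 from 3x_1x_2 + 3x_1 + x_2^{3} - 3x_2^{2} + 3x_2 → 3x_1 + x_2^{3} - 3x_2^{2} - 3x_2 + 2
  leading term x_1: no divisor's leading term divides it; move 3x_1 to the remainder.
  leading term x_2^{3}: no divisor's leading term divides it; move x_2^{3} to the remainder.
  leading term x_2^{2}: no divisor's leading term divides it; move -3x_2^{2} to the remainder.
  leading term x_2: no divisor's leading term divides it; move -3x_2 to the remainder.
  leading term 1: no divisor's leading term divides it; move 2 to the remainder.
  remainder 3x_1 + x_2^{3} - 3x_2^{2} - 3x_2 + 2 ≠ 0; add k_3 = 3x_1 + x_2^{3} - 3x_2^{2} - 3x_2 + 2 to the basis.

S(h_2,k_3): lcm = x_1x_2. S = 2x_2^{4} + x_2^{3} + x_2^{2} - x_2 - 3.
  leading term x_2^{4}: no divisor's leading term divides it; move 2x_2^{4} to the remainder.
  leading term x_2^{3}: no divisor's leading term divides it; move x_2^{3} to the remainder.
  leading term x_2^{2}: no divisor's leading term divides it; move x_2^{2} to the remainder.
  leading term x_2: no divisor's leading term divides it; move -x_2 to the remainder.
  leading term 1: no divisor's leading term divides it; move -3 to the remainder.
  remainder 2x_2^{4} + x_2^{3} + x_2^{2} - x_2 - 3 ≠ 0; add k_4 = 2x_2^{4} + x_2^{3} + x_2^{2} - x_2 - 3 to the basis.

The other S-polynomials (S(h_1,k_3), S(h_1,k_4), S(h_2,k_4), S(k_3,k_4)) all reduce to 0 modulo the current basis, so we have a Gröbner basis.
Inter-reduce: drop elements whose leading term is divisible by another's, tail-reduce, and make monic.
Reduced Gröbner basis: {x_1 - 2x_2^{3} - x_2^{2} - x_2 + 3, x_2^{4} - 3x_2^{3} - 3x_2^{2} + 3x_2 + 2}.

Same reduced basis, so the two generating sets span the same ideal.

Yes, the ideals are equal.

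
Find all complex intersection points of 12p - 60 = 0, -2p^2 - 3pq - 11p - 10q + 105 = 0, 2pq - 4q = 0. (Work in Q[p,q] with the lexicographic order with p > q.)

{(5, 0)}

Compute a lex Gröbner basis by Buchberger's algorithm.
f_1 = 12p - 60, LT = p.
f_2 = -2p^2 - 3pq - 11p - 10q + 105, LT = p^2.
f_3 = 2pq - 4q, LT = pq.

S(f_1,f_2): lcm = p^2. S = -3/2pq - 21/2p - 5q + 105/2.
  reduce S modulo (f_1, f_2, f_3):
  remainder -25/2q ≠ 0; add h_4 = -25/2q to the basis.

The other S-polynomials (S(f_1,f_3), S(f_2,f_3), S(f_1,h_4), S(f_2,h_4), S(f_3,h_4)) all reduce to 0 modulo the current basis, so we have a Gröbner basis.
Inter-reduce: drop elements whose leading term is divisible by another's, tail-reduce, and make monic.
Reduced Gröbner basis: {p - 5, q}.

From the last basis element, q = 0, so q takes values in {0}. Each choice, substituted upward through the basis, yields the corresponding point(s) of the solution set.
  q = 0: the earlier basis element becomes p - 5 = 0, giving p = 5 — point (5, 0).
This is the nonlinear analogue of row-reducing a linear system.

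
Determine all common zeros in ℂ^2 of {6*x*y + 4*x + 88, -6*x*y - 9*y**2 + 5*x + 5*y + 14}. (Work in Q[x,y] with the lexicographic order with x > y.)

Compute a lex Gröbner basis by Buchberger's algorithm.
f_1 = 6*x*y + 4*x + 88, LT = x*y.
f_2 = -6*x*y + 5*x - 9*y**2 + 5*y + 14, LT = x*y.

S(f_1,f_2): lcm = x*y. S = 3/2*x - 3/2*y**2 + 5/6*y + 17.
  leading term x: no divisor's leading term divides it; move 3/2*x to the remainder.
  leading term y**2: no divisor's leading term divides it; move -3/2*y**2 to the remainder.
  leading term y: no divisor's leading term divides it; move 5/6*y to the remainder.
  leading term 1: no divisor's leading term divides it; move 17 to the remainder.
  remainder 3/2*x - 3/2*y**2 + 5/6*y + 17 ≠ 0; add h_3 = 3/2*x - 3/2*y**2 + 5/6*y + 17 to the basis.

S(f_1,h_3): lcm = x*y. S = 2/3*x + y**3 - 5/9*y**2 - 34/3*y + 44/3.
  leading term x: subtract (4/9)·h_3 from 2/3*x + y**3 - 5/9*y**2 - 34/3*y + 44/3 → y**3 + 1/9*y**2 - 316/27*y + 64/9
  leading term y**3: no divisor's leading term divides it; move y**3 to the remainder.
  leading term y**2: no divisor's leading term divides it; move 1/9*y**2 to the remainder.
  leading term y: no divisor's leading term divides it; move -316/27*y to the remainder.
  leading term 1: no divisor's leading term divides it; move 64/9 to the remainder.
  remainder y**3 + 1/9*y**2 - 316/27*y + 64/9 ≠ 0; add h_4 = y**3 + 1/9*y**2 - 316/27*y + 64/9 to the basis.

The other S-polynomials (S(f_2,h_3), S(f_1,h_4), S(f_2,h_4), S(h_3,h_4)) all reduce to 0 modulo the current basis, so we have a Gröbner basis.
Inter-reduce: drop elements whose leading term is divisible by another's, tail-reduce, and make monic.
Reduced Gröbner basis: {x - y**2 + 5/9*y + 34/3, y**3 + 1/9*y**2 - 316/27*y + 64/9}.

A lex Gröbner basis eliminates variables successively. Here y**3 + 1/9*y**2 - 316/27*y + 64/9 depends only on y, with roots {3, -14/9 + 2*sqrt(97)/9, -2*sqrt(97)/9 - 14/9}; lifting each root through the earlier basis elements recovers the full solutions.
  y = 3: the earlier basis element becomes x + 4 = 0, giving x = -4 — point (-4, 3).
  y = -14/9 + 2*sqrt(97)/9: the earlier basis element becomes x + 88/27 + 22*sqrt(97)/27 = 0, giving x = -22*sqrt(97)/27 - 88/27 — point (-22*sqrt(97)/27 - 88/27, -14/9 + 2*sqrt(97)/9).
  y = -2*sqrt(97)/9 - 14/9: the earlier basis element becomes x - 22*sqrt(97)/27 + 88/27 = 0, giving x = -88/27 + 22*sqrt(97)/27 — point (-88/27 + 22*sqrt(97)/27, -2*sqrt(97)/9 - 14/9).
Check: every point annihilates each of the original generators.
This is the nonlinear analogue of row-reducing a linear system.

{(-4, 3), (-22*sqrt(97)/27 - 88/27, -14/9 + 2*sqrt(97)/9), (-88/27 + 22*sqrt(97)/27, -2*sqrt(97)/9 - 14/9)}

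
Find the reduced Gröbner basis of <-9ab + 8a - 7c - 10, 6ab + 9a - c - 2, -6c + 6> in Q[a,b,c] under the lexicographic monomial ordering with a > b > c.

G = {a - 1, b + 1, c - 1}

f_1 = -9ab + 8a - 7c - 10, LT = ab.
f_2 = 6ab + 9a - c - 2, LT = ab.
f_3 = -6c + 6, LT = c.

S(f_1,f_2): lcm = ab. S = -43/18a + 17/18c + 13/9.
  leading term a: no divisor's leading term divides it; move -43/18a to the remainder.
  leading term c: subtract (-17/108)·f_3 from 17/18c + 13/9 → 43/18
  leading term 1: no divisor's leading term divides it; move 43/18 to the remainder.
  remainder -43/18a + 43/18 ≠ 0; add g_4 = -43/18a + 43/18 to the basis.

S(f_1,f_3): leading monomials are coprime, so the S-polynomial reduces to 0 (Buchberger's first criterion).
S(f_2,f_3): leading monomials are coprime, so the S-polynomial reduces to 0 (Buchberger's first criterion).
S(f_1,g_4): lcm = ab. S = -8/9a + b + 7/9c + 10/9.
  leading term a: subtract (16/43)·g_4 from -8/9a + b + 7/9c + 10/9 → b + 7/9c + 2/9
  leading term b: no divisor's leading term divides it; move b to the remainder.
  leading term c: subtract (-7/54)·f_3 from 7/9c + 2/9 → 1
  leading term 1: no divisor's leading term divides it; move 1 to the remainder.
  remainder b + 1 ≠ 0; add g_5 = b + 1 to the basis.

S(f_2,g_4): lcm = ab. S = 3/2a + b - 1/6c - 1/3.
  leading term a: subtract (-27/43)·g_4 from 3/2a + b - 1/6c - 1/3 → b - 1/6c + 7/6
  leading term b: subtract (1)·g_5 from b - 1/6c + 7/6 → -1/6c + 1/6
  leading term c: subtract (1/36)·f_3 from -1/6c + 1/6 → 0
  remainder 0.

S(f_3,g_4): leading monomials are coprime, so the S-polynomial reduces to 0 (Buchberger's first criterion).
S(f_1,g_5): lcm = ab. S = -17/9a + 7/9c + 10/9.
  leading term a: subtract (34/43)·g_4 from -17/9a + 7/9c + 10/9 → 7/9c - 7/9
  leading term c: subtract (-7/54)·f_3 from 7/9c - 7/9 → 0
  remainder 0.

S(f_2,g_5): lcm = ab. S = 1/2a - 1/6c - 1/3.
  leading term a: subtract (-9/43)·g_4 from 1/2a - 1/6c - 1/3 → -1/6c + 1/6
  leading term c: subtract (1/36)·f_3 from -1/6c + 1/6 → 0
  remainder 0.

S(f_3,g_5): leading monomials are coprime, so the S-polynomial reduces to 0 (Buchberger's first criterion).
S(g_4,g_5): leading monomials are coprime, so the S-polynomial reduces to 0 (Buchberger's first criterion).
Every S-polynomial of the final basis reduces to 0, so we have a Gröbner basis.
Inter-reduce: drop elements whose leading term is divisible by another's, tail-reduce, and make monic.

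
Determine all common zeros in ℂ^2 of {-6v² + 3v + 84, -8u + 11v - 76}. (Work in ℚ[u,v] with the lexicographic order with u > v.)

{(-229/16, -7/2), (-4, 4)}

Compute a lex Gröbner basis by Buchberger's algorithm.
f_1 = -6v² + 3v + 84, LT = v².
f_2 = -8u + 11v - 76, LT = u.

The S-polynomials (S(f_1,f_2)) all reduce to 0 modulo the current basis, so we have a Gröbner basis.
Inter-reduce: drop elements whose leading term is divisible by another's, tail-reduce, and make monic.
Reduced Gröbner basis: {u - 11/8v + 19/2, v² - ½v - 14}.

Since the basis is lex-ordered, v² - ½v - 14 is univariate in v. Its roots are {-7/2, 4}. Back-substituting each root into the other basis elements fixes the other coordinates.
  v = -7/2: the earlier basis element becomes u + 229/16 = 0, giving u = -229/16 — point (-229/16, -7/2).
  v = 4: the earlier basis element becomes u + 4 = 0, giving u = -4 — point (-4, 4).
This is the nonlinear analogue of row-reducing a linear system.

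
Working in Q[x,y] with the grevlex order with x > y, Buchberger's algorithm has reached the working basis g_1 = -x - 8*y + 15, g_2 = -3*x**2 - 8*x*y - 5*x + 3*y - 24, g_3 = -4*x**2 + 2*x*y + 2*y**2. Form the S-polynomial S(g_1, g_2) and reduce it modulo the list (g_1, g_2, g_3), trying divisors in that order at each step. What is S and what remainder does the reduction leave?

S(g_1, g_2) = 16/3*x*y - 50/3*x + y - 8; remainder on division = -128/3*y**2 + 643/3*y - 258.

lcm(LM(g_1), LM(g_2)) = x**2.
S = (lcm/LT(g_1))·g_1 − (lcm/LT(g_2))·g_2 = 16/3*x*y - 50/3*x + y - 8.
Reduce S modulo (g_1, g_2, g_3) in that order:
  leading term x*y: subtract (-16/3*y)·g_1 from 16/3*x*y - 50/3*x + y - 8 → -128/3*y**2 - 50/3*x + 81*y - 8
  leading term y**2: no divisor's leading term divides it; move -128/3*y**2 to the remainder.
  leading term x: subtract (50/3)·g_1 from -50/3*x + 81*y - 8 → 643/3*y - 258
  leading term y: no divisor's leading term divides it; move 643/3*y to the remainder.
  leading term 1: no divisor's leading term divides it; move -258 to the remainder.
The remainder -128/3*y**2 + 643/3*y - 258 is nonzero, so it would be added as the next basis element.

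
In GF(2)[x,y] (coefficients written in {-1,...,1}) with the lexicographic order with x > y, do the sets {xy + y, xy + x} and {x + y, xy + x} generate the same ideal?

Yes, the ideals are equal.

Two ideals are equal iff their reduced Gröbner bases coincide (the reduced basis is unique for a fixed ordering).
Buchberger on the first generating set:
f_1 = xy + y, LT = xy.
f_2 = xy + x, LT = xy.

S(f_1,f_2): lcm = xy. S = x + y.
  leading term x: no divisor's leading term divides it; move x to the remainder.
  leading term y: no divisor's leading term divides it; move y to the remainder.
  remainder x + y ≠ 0; add g_3 = x + y to the basis.

S(f_1,g_3): lcm = xy. S = y^{2} + y.
  leading term y^{2}: no divisor's leading term divides it; move y^{2} to the remainder.
  leading term y: no divisor's leading term divides it; move y to the remainder.
  remainder y^{2} + y ≠ 0; add g_4 = y^{2} + y to the basis.

The other S-polynomials (S(f_2,g_3), S(f_1,g_4), S(f_2,g_4), S(g_3,g_4)) all reduce to 0 modulo the current basis, so we have a Gröbner basis.
Inter-reduce: drop elements whose leading term is divisible by another's, tail-reduce, and make monic.
Reduced Gröbner basis: {x + y, y^{2} + y}.

Buchberger on the second generating set:
h_1 = x + y, LT = x.
h_2 = xy + x, LT = xy.

S(h_1,h_2): lcm = xy. S = x + y^{2}.
  leading term x: subtract (1)·h_1 from x + y^{2} → y^{2} + y
  leading term y^{2}: no divisor's leading term divides it; move y^{2} to the remainder.
  leading term y: no divisor's leading term divides it; move y to the remainder.
  remainder y^{2} + y ≠ 0; add k_3 = y^{2} + y to the basis.

The other S-polynomials (S(h_1,k_3), S(h_2,k_3)) all reduce to 0 modulo the current basis, so we have a Gröbner basis.
Inter-reduce: drop elements whose leading term is divisible by another's, tail-reduce, and make monic.
Reduced Gröbner basis: {x + y, y^{2} + y}.

These coincide, so the ideals are equal.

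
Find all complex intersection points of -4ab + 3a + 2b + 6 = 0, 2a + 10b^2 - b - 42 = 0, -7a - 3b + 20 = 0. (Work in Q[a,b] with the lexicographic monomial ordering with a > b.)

Compute a lex Gröbner basis by Buchberger's algorithm.
f_1 = -4ab + 3a + 2b + 6, LT = ab.
f_2 = 2a + 10b^2 - b - 42, LT = a.
f_3 = -7a - 3b + 20, LT = a.

S(f_1,f_2): lcm = ab. S = -3/4a - 5b^3 + 1/2b^2 + 41/2b - 3/2.
  leading term a: subtract (-3/8)·f_2 from -3/4a - 5b^3 + 1/2b^2 + 41/2b - 3/2 → -5b^3 + 17/4b^2 + 161/8b - 69/4
  leading term b^3: no divisor's leading term divides it; move -5b^3 to the remainder.
  leading term b^2: no divisor's leading term divides it; move 17/4b^2 to the remainder.
  leading term b: no divisor's leading term divides it; move 161/8b to the remainder.
  leading term 1: no divisor's leading term divides it; move -69/4 to the remainder.
  remainder -5b^3 + 17/4b^2 + 161/8b - 69/4 ≠ 0; add h_4 = -5b^3 + 17/4b^2 + 161/8b - 69/4 to the basis.

S(f_1,f_3): lcm = ab. S = -3/4a - 3/7b^2 + 33/14b - 3/2.
  leading term a: subtract (-3/8)·f_2 from -3/4a - 3/7b^2 + 33/14b - 3/2 → 93/28b^2 + 111/56b - 69/4
  leading term b^2: no divisor's leading term divides it; move 93/28b^2 to the remainder.
  leading term b: no divisor's leading term divides it; move 111/56b to the remainder.
  leading term 1: no divisor's leading term divides it; move -69/4 to the remainder.
  remainder 93/28b^2 + 111/56b - 69/4 ≠ 0; add h_5 = 93/28b^2 + 111/56b - 69/4 to the basis.

S(f_2,f_3): lcm = a. S = 5b^2 - 13/14b - 127/7.
  leading term b^2: subtract (140/93)·h_5 from 5b^2 - 13/14b - 127/7 → -849/217b + 1698/217
  leading term b: no divisor's leading term divides it; move -849/217b to the remainder.
  leading term 1: no divisor's leading term divides it; move 1698/217 to the remainder.
  remainder -849/217b + 1698/217 ≠ 0; add h_6 = -849/217b + 1698/217 to the basis.

S(f_1,h_4): lcm = ab^3. S = 1/10ab^2 + 161/40ab - 69/20a - 1/2b^3 - 3/2b^2.
  leading term ab^2: subtract (-1/40b)·f_1 from 1/10ab^2 + 161/40ab - 69/20a - 1/2b^3 - 3/2b^2 → 41/10ab - 69/20a - 1/2b^3 - 29/20b^2 + 3/20b
  leading term ab: subtract (-41/40)·f_1 from 41/10ab - 69/20a - 1/2b^3 - 29/20b^2 + 3/20b → -3/8a - 1/2b^3 - 29/20b^2 + 11/5b + 123/20
  leading term a: subtract (-3/16)·f_2 from -3/8a - 1/2b^3 - 29/20b^2 + 11/5b + 123/20 → -1/2b^3 + 17/40b^2 + 161/80b - 69/40
  leading term b^3: subtract (1/10)·h_4 from -1/2b^3 + 17/40b^2 + 161/80b - 69/40 → 0
  remainder 0.

S(f_2,h_4): leading monomials are coprime, so the S-polynomial reduces to 0 (Buchberger's first criterion).
S(f_3,h_4): leading monomials are coprime, so the S-polynomial reduces to 0 (Buchberger's first criterion).
S(f_1,h_5): lcm = ab^2. S = -167/124ab + 161/31a - 1/2b^2 - 3/2b.
  leading term ab: subtract (167/496)·f_1 from -167/124ab + 161/31a - 1/2b^2 - 3/2b → 2075/496a - 1/2b^2 - 539/248b - 501/248
  leading term a: subtract (2075/992)·f_2 from 2075/496a - 1/2b^2 - 539/248b - 501/248 → -10623/496b^2 - 81/992b + 42573/496
  leading term b^2: subtract (-24787/3844)·h_5 from -10623/496b^2 - 81/992b + 42573/496 → 97635/7688b - 97635/3844
  leading term b: subtract (-805/248)·h_6 from 97635/7688b - 97635/3844 → 0
  remainder 0.

S(f_2,h_5): leading monomials are coprime, so the S-polynomial reduces to 0 (Buchberger's first criterion).
S(f_3,h_5): leading monomials are coprime, so the S-polynomial reduces to 0 (Buchberger's first criterion).
S(h_4,h_5): lcm = b^3. S = -897/620b^2 + 1449/1240b + 69/20.
  leading term b^2: subtract (-2093/4805)·h_5 from -897/620b^2 + 1449/1240b + 69/20 → 19527/9610b - 19527/4805
  leading term b: subtract (-161/310)·h_6 from 19527/9610b - 19527/4805 → 0
  remainder 0.

S(f_1,h_6): lcm = ab. S = 5/4a - 1/2b - 3/2.
  leading term a: subtract (5/8)·f_2 from 5/4a - 1/2b - 3/2 → -25/4b^2 + 1/8b + 99/4
  leading term b^2: subtract (-175/93)·h_5 from -25/4b^2 + 1/8b + 99/4 → 239/62b - 239/31
  leading term b: subtract (-1673/1698)·h_6 from 239/62b - 239/31 → 0
  remainder 0.

S(f_2,h_6): leading monomials are coprime, so the S-polynomial reduces to 0 (Buchberger's first criterion).
S(f_3,h_6): leading monomials are coprime, so the S-polynomial reduces to 0 (Buchberger's first criterion).
S(h_4,h_6): lcm = b^3. S = 23/20b^2 - 161/40b + 69/20.
  leading term b^2: subtract (161/465)·h_5 from 23/20b^2 - 161/40b + 69/20 → -2921/620b + 2921/310
  leading term b: subtract (20447/16980)·h_6 from -2921/620b + 2921/310 → 0
  remainder 0.

S(h_5,h_6): lcm = b^2. S = 161/62b - 161/31.
  leading term b: subtract (-1127/1698)·h_6 from 161/62b - 161/31 → 0
  remainder 0.

Every S-polynomial of the final basis reduces to 0, so we have a Gröbner basis.
Inter-reduce: drop elements whose leading term is divisible by another's, tail-reduce, and make monic.
Reduced Gröbner basis: {a - 2, b - 2}.

Since the basis is lex-ordered, b - 2 is univariate in b. Its roots are {2}. Back-substituting each root into the other basis elements fixes the other coordinates.
  b = 2: the earlier basis element becomes a - 2 = 0, giving a = 2 — point (2, 2).
A lex Gröbner basis triangularizes the system, enabling back-substitution.

{(2, 2)}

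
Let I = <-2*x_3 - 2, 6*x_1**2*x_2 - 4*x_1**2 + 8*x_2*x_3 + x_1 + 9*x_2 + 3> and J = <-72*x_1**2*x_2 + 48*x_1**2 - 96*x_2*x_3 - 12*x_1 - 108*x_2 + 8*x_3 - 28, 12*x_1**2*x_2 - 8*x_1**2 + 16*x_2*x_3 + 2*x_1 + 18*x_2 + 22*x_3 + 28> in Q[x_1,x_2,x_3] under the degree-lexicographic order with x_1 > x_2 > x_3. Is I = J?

Yes, the ideals are equal.

Two ideals are equal iff their reduced Gröbner bases coincide (the reduced basis is unique for a fixed ordering).
Buchberger on the first generating set:
f_1 = -2*x_3 - 2, LT = x_3.
f_2 = 6*x_1**2*x_2 - 4*x_1**2 + 8*x_2*x_3 + x_1 + 9*x_2 + 3, LT = x_1**2*x_2.

The S-polynomials (S(f_1,f_2)) all reduce to 0 modulo the current basis, so we have a Gröbner basis.
Inter-reduce: drop elements whose leading term is divisible by another's, tail-reduce, and make monic.
Reduced Gröbner basis: {x_1**2*x_2 - 2/3*x_1**2 + 1/6*x_1 + 1/6*x_2 + 1/2, x_3 + 1}.

Buchberger on the second generating set:
h_1 = -72*x_1**2*x_2 + 48*x_1**2 - 96*x_2*x_3 - 12*x_1 - 108*x_2 + 8*x_3 - 28, LT = x_1**2*x_2.
h_2 = 12*x_1**2*x_2 - 8*x_1**2 + 16*x_2*x_3 + 2*x_1 + 18*x_2 + 22*x_3 + 28, LT = x_1**2*x_2.

S(h_1,h_2): lcm = x_1**2*x_2. S = -35/18*x_3 - 35/18.
  reduce S modulo (h_1, h_2):
  remainder -35/18*x_3 - 35/18 ≠ 0; add k_3 = -35/18*x_3 - 35/18 to the basis.

The other S-polynomials (S(h_1,k_3), S(h_2,k_3)) all reduce to 0 modulo the current basis, so we have a Gröbner basis.
Inter-reduce: drop elements whose leading term is divisible by another's, tail-reduce, and make monic.
Reduced Gröbner basis: {x_1**2*x_2 - 2/3*x_1**2 + 1/6*x_1 + 1/6*x_2 + 1/2, x_3 + 1}.

The two bases agree; hence the ideals are identical.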